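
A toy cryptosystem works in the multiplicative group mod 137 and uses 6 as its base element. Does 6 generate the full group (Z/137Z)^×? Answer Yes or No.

Yes

φ(137) = 137 − 1 = 136 = 2^3 · 17.
An element g generates (Z/137Z)^× iff g^(136/q) ≢ 1 (mod 137) for each prime q ∈ {2, 17}.
6^68 ≡ 136 (mod 137)  [q = 2: ≢ 1 ✓]
6^8 ≡ 133 (mod 137)  [q = 17: ≢ 1 ✓]
All checks pass, so 6 has order 136 and is a primitive root modulo 137.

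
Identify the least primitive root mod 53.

φ(53) = 53 − 1 = 52 = 2^2 · 13.
g is a primitive root iff g^(52/q) ≢ 1 (mod 53) for each prime q ∈ {2, 13}.
g = 2: 2^26 ≡ 52; 2^4 ≡ 16 — none is 1, so 2 is a primitive root.
The smallest primitive root modulo 53 is 2.

2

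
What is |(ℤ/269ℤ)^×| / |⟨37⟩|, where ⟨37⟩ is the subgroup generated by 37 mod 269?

By Lagrange's theorem, ord_269(37) divides φ(269) = 269 − 1 = 268 = 2^2 · 67.
Divisors of 268: 1, 2, 4, 67, 134, 268.
Evaluate successive powers at the divisors of 268:
37^1 ≡ 37
37^2 ≡ 24
37^4 ≡ 38
37^67 ≡ 1
Thus |⟨37⟩| = ord(37) = 67.
Index = |(Z/269Z)^×| / |⟨37⟩| = 268 / 67 = 4.

4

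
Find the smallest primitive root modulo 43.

3

φ(43) = 43 − 1 = 42 = 2 · 3 · 7.
Test candidates g = 2, 3, … against the prime factors q ∈ {2, 3, 7} of φ(43): g is a generator iff g^(42/q) ≢ 1 for every such q.
g = 2: 2^21 ≡ 42; 2^14 ≡ 1 — hits 1, so not a primitive root.
g = 3: 3^21 ≡ 42; 3^14 ≡ 36; 3^6 ≡ 41 — none is 1, so 3 is a primitive root.
So 3 is the smallest generator of (Z/43Z)^×.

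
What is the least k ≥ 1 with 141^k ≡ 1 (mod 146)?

Since 141 ∈ (Z/146Z)^×, its order divides φ(146) = φ(2)·φ(73) = 1·72 = 72 = 2^3 · 3^2.
Divisors of 72: 1, 2, 3, 4, 6, 8, 9, 12, 18, 24, 36, 72.
Compute 141^d (mod 146) for the divisors d until we hit 1:
141^1 ≡ 141 (mod 146)
141^2 ≡ 25 (mod 146)
141^3 ≡ 21 (mod 146)
141^4 ≡ 41 (mod 146)
141^6 ≡ 3 (mod 146)
141^8 ≡ 75 (mod 146)
141^9 ≡ 63 (mod 146)
141^12 ≡ 9 (mod 146)
141^18 ≡ 27 (mod 146)
141^24 ≡ 81 (mod 146)
141^36 ≡ 145 (mod 146)
141^72 ≡ 1 (mod 146) ✓
Hence ord(141) = 72.

72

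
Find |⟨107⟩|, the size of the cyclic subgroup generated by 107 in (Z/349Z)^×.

348

Since 107 ∈ (Z/349Z)^×, its order divides φ(349) = 349 − 1 = 348 = 2^2 · 3 · 29.
Divisors of 348: 1, 2, 3, 4, 6, 12, 29, 58, 87, 116, 174, 348.
Test each divisor d:
107^1 ≡ 107 (mod 349)
107^2 ≡ 281 (mod 349)
107^3 ≡ 53 (mod 349)
107^4 ≡ 87 (mod 349)
107^6 ≡ 17 (mod 349)
107^12 ≡ 289 (mod 349)
107^29 ≡ 24 (mod 349)
107^58 ≡ 227 (mod 349)
107^87 ≡ 213 (mod 349)
107^116 ≡ 226 (mod 349)
107^174 ≡ 348 (mod 349)
107^348 ≡ 1 (mod 349) ✓
The smallest such exponent is 348, so the order of 107 is 348.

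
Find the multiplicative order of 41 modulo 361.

342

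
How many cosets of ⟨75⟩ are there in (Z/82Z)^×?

1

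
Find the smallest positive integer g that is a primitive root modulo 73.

5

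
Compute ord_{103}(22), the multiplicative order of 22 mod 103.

ord(22) | φ(103) = 103 − 1 = 102 = 2 · 3 · 17.
Divisors of 102: 1, 2, 3, 6, 17, 34, 51, 102.
Evaluate successive powers at the divisors of 102:
22^1 ≡ 22
22^2 ≡ 72
22^3 ≡ 39
22^6 ≡ 79
22^17 ≡ 102
22^34 ≡ 1
Hence ord(22) = 34.

34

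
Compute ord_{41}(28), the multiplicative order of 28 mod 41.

Since 28 ∈ (Z/41Z)^×, its order divides φ(41) = 41 − 1 = 40 = 2^3 · 5.
Divisors of 40: 1, 2, 4, 5, 8, 10, 20, 40.
Compute 28^d (mod 41) for the divisors d until we hit 1:
28^1 ≡ 28 (mod 41)
28^2 ≡ 5 (mod 41)
28^4 ≡ 25 (mod 41)
28^5 ≡ 3 (mod 41)
28^8 ≡ 10 (mod 41)
28^10 ≡ 9 (mod 41)
28^20 ≡ 40 (mod 41)
28^40 ≡ 1 (mod 41) ✓
The smallest such exponent is 40, so the order of 28 is 40.

40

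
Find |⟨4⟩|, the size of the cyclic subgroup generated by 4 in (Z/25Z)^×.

The order of 4 must divide φ(25) = φ(5^2) = 5·(5−1) = 20 = 2^2 · 5.
Divisors of 20: 1, 2, 4, 5, 10, 20.
Check 4^d mod 25 for each divisor in increasing order:
4^1 ≡ 4
4^2 ≡ 16
4^4 ≡ 6
4^5 ≡ 24
4^10 ≡ 1
Hence ord(4) = 10.

10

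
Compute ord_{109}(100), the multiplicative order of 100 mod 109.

54

ord(100) | φ(109) = 109 − 1 = 108 = 2^2 · 3^3.
Divisors of 108: 1, 2, 3, 4, 6, 9, 12, 18, 27, 36, 54, 108.
Compute 100^d (mod 109) for the divisors d until we hit 1:
100^1 ≡ 100 (mod 109)
100^2 ≡ 81 (mod 109)
100^3 ≡ 34 (mod 109)
100^4 ≡ 21 (mod 109)
100^6 ≡ 66 (mod 109)
100^9 ≡ 64 (mod 109)
100^12 ≡ 105 (mod 109)
100^18 ≡ 63 (mod 109)
100^27 ≡ 108 (mod 109)
100^36 ≡ 45 (mod 109)
100^54 ≡ 1 (mod 109) ✓
So ord_109(100) = 54.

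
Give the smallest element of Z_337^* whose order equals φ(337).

10

φ(337) = 337 − 1 = 336 = 2^4 · 3 · 7.
Test candidates g = 2, 3, … against the prime factors q ∈ {2, 3, 7} of φ(337): g is a generator iff g^(336/q) ≢ 1 for every such q.
g = 2: 2^168 ≡ 1 — hits 1, so not a primitive root.
g = 3: 3^168 ≡ 1 — hits 1, so not a primitive root.
g = 4: 4^168 ≡ 1 — hits 1, so not a primitive root.
g = 5: 5^168 ≡ 336; 5^112 ≡ 1 — hits 1, so not a primitive root.
g = 6: 6^168 ≡ 1 — hits 1, so not a primitive root.
g = 7: 7^168 ≡ 1 — hits 1, so not a primitive root.
g = 8: 8^168 ≡ 1 — hits 1, so not a primitive root.
g = 9: 9^168 ≡ 1 — hits 1, so not a primitive root.
g = 10: 10^168 ≡ 336; 10^112 ≡ 128; 10^48 ≡ 175 — none is 1, so 10 is a primitive root.
So 10 is the smallest generator of (Z/337Z)^×.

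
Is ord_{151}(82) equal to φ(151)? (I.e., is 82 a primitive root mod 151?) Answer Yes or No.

φ(151) = 151 − 1 = 150 = 2 · 3 · 5^2.
82 is a primitive root mod 151 iff 82^(φ(151)/q) ≢ 1 for every prime q | φ(151), i.e. q ∈ {2, 3, 5}.
82^75 ≡ 150 (mod 151)  [q = 2: ≢ 1 ✓]
82^50 ≡ 32 (mod 151)  [q = 3: ≢ 1 ✓]
82^30 ≡ 59 (mod 151)  [q = 5: ≢ 1 ✓]
None equal 1, so ord_151(82) = 150: 82 is a primitive root.

Yes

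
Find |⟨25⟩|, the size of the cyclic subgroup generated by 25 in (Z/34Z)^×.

8

By Lagrange's theorem, ord_34(25) divides φ(34) = φ(2)·φ(17) = 1·16 = 16 = 2^4.
Divisors of 16: 1, 2, 4, 8, 16.
Evaluate successive powers at the divisors of 16:
25^1 ≡ 25
25^2 ≡ 13
25^4 ≡ 33
25^8 ≡ 1
Therefore the multiplicative order of 25 modulo 34 is 8.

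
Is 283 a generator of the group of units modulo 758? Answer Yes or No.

φ(758) = φ(2)·φ(379) = 1·378 = 378 = 2 · 3^3 · 7.
283 is a primitive root mod 758 iff 283^(φ(758)/q) ≢ 1 for every prime q | φ(758), i.e. q ∈ {2, 3, 7}.
283^189 ≡ 757 (mod 758)  [q = 2: ≢ 1 ✓]
283^126 ≡ 327 (mod 758)  [q = 3: ≢ 1 ✓]
283^54 ≡ 465 (mod 758)  [q = 7: ≢ 1 ✓]
None equal 1, so ord_758(283) = 378: 283 is a primitive root.

Yes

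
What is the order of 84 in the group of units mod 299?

132

By Lagrange's theorem, ord_299(84) divides φ(299) = φ(13·23) = (13−1)·(23−1) = 12·22 = 264 = 2^3 · 3 · 11.
Divisors of 264: 1, 2, 3, 4, 6, 8, 11, 12, 22, 24, 33, 44, 66, 88, 132, 264.
Compute 84^d (mod 299) for the divisors d until we hit 1:
84^1 ≡ 84 (mod 299)
84^2 ≡ 179 (mod 299)
84^3 ≡ 86 (mod 299)
84^4 ≡ 48 (mod 299)
84^6 ≡ 220 (mod 299)
84^8 ≡ 211 (mod 299)
84^11 ≡ 206 (mod 299)
84^12 ≡ 261 (mod 299)
84^22 ≡ 277 (mod 299)
84^24 ≡ 248 (mod 299)
84^33 ≡ 252 (mod 299)
84^44 ≡ 185 (mod 299)
84^66 ≡ 116 (mod 299)
84^88 ≡ 139 (mod 299)
84^132 ≡ 1 (mod 299) ✓
Hence ord(84) = 132.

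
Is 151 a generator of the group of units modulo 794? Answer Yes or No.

φ(794) = φ(2)·φ(397) = 1·396 = 396 = 2^2 · 3^2 · 11.
It suffices to check that the order of 151 is not a proper divisor of 396: compute 151^(396/q) for q ∈ {2, 3, 11}.
151^198 ≡ 1 (mod 794)  [q = 2: ≡ 1 ✗]
151^132 ≡ 1 (mod 794)  [q = 3: ≡ 1 ✗]
151^36 ≡ 167 (mod 794)  [q = 11: ≢ 1 ✓]
The check at q = 2 fails, so 151 generates a proper subgroup.

No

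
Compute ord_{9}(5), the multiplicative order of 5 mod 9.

6

Since 5 ∈ (Z/9Z)^×, its order divides φ(9) = φ(3^2) = 3·(3−1) = 6 = 2 · 3.
Divisors of 6: 1, 2, 3, 6.
Test each divisor d:
5^1 ≡ 5
5^2 ≡ 7
5^3 ≡ 8
5^6 ≡ 1
The smallest such exponent is 6, so the order of 5 is 6.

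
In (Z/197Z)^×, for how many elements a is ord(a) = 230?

0

φ(197) = 197 − 1 = 196 = 2^2 · 7^2.
In a cyclic group of order 196, there are φ(d) elements of order d for each divisor d of 196, and zero for non-divisors.
Here 196 is not a multiple of 230, so there are no elements of order 230.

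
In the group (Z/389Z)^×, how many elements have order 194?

96

φ(389) = 389 − 1 = 388 = 2^2 · 97.
(Z/389Z)^× is cyclic (|G| = 388); a cyclic group of order m has exactly φ(d) elements of each order d | m, and none otherwise.
194 = 2 · 97 divides 388, and φ(194) = 96.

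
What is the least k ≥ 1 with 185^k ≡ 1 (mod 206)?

51

Since 185 ∈ (Z/206Z)^×, its order divides φ(206) = φ(2)·φ(103) = 1·102 = 102 = 2 · 3 · 17.
Divisors of 102: 1, 2, 3, 6, 17, 34, 51, 102.
Compute 185^d (mod 206) for the divisors d until we hit 1:
185^1 ≡ 185 (mod 206)
185^2 ≡ 29 (mod 206)
185^3 ≡ 9 (mod 206)
185^6 ≡ 81 (mod 206)
185^17 ≡ 149 (mod 206)
185^34 ≡ 159 (mod 206)
185^51 ≡ 1 (mod 206) ✓
Hence ord(185) = 51.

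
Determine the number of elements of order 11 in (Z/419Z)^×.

φ(419) = 419 − 1 = 418 = 2 · 11 · 19.
Since (Z/419Z)^× is cyclic of order 418, the number of elements of order d is φ(d) when d | 418 and 0 otherwise.
11 | 418, and φ(11) = 11 − 1 = 10.

10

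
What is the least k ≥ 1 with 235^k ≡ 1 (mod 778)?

Since 235 ∈ (Z/778Z)^×, its order divides φ(778) = φ(2)·φ(389) = 1·388 = 388 = 2^2 · 97.
Divisors of 388: 1, 2, 4, 97, 194, 388.
Compute 235^d (mod 778) for the divisors d until we hit 1:
235^1 ≡ 235 (mod 778)
235^2 ≡ 765 (mod 778)
235^4 ≡ 169 (mod 778)
235^97 ≡ 663 (mod 778)
235^194 ≡ 777 (mod 778)
235^388 ≡ 1 (mod 778) ✓
Therefore the multiplicative order of 235 modulo 778 is 388.

388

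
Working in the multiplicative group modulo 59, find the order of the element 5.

29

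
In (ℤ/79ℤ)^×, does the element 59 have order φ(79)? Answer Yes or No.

Yes

φ(79) = 79 − 1 = 78 = 2 · 3 · 13.
59 is a primitive root mod 79 iff 59^(φ(79)/q) ≢ 1 for every prime q | φ(79), i.e. q ∈ {2, 3, 13}.
59^39 ≡ 78 (mod 79)  [q = 2: ≢ 1 ✓]
59^26 ≡ 23 (mod 79)  [q = 3: ≢ 1 ✓]
59^6 ≡ 46 (mod 79)  [q = 13: ≢ 1 ✓]
All checks pass, so 59 has order 78 and is a primitive root modulo 79.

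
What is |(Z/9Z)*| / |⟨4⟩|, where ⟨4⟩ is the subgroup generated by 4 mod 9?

2

By Lagrange's theorem, ord_9(4) divides φ(9) = φ(3^2) = 3·(3−1) = 6 = 2 · 3.
Divisors of 6: 1, 2, 3, 6.
Test each divisor d:
4^1 ≡ 4
4^2 ≡ 7
4^3 ≡ 1
So ord_9(4) = 3, hence |⟨4⟩| = 3.
[(Z/9Z)^× : ⟨4⟩] = 6/3 = 2.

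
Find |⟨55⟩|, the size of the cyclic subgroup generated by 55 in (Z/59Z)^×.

58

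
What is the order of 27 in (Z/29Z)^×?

By Lagrange's theorem, ord_29(27) divides φ(29) = 29 − 1 = 28 = 2^2 · 7.
Divisors of 28: 1, 2, 4, 7, 14, 28.
Evaluate successive powers at the divisors of 28:
27^1 ≡ 27 (mod 29)
27^2 ≡ 4 (mod 29)
27^4 ≡ 16 (mod 29)
27^7 ≡ 17 (mod 29)
27^14 ≡ 28 (mod 29)
27^28 ≡ 1 (mod 29) ✓
Hence ord(27) = 28.

28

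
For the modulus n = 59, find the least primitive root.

φ(59) = 59 − 1 = 58 = 2 · 29.
Test candidates g = 2, 3, … against the prime factors q ∈ {2, 29} of φ(59): g is a generator iff g^(58/q) ≢ 1 for every such q.
g = 2: 2^29 ≡ 58; 2^2 ≡ 4 — none is 1, so 2 is a primitive root.
Hence the least primitive root of 59 is 2.

2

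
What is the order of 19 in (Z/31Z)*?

15

ord(19) | φ(31) = 31 − 1 = 30 = 2 · 3 · 5.
Divisors of 30: 1, 2, 3, 5, 6, 10, 15, 30.
Evaluate successive powers at the divisors of 30:
19^1 ≡ 19 (mod 31)
19^2 ≡ 20 (mod 31)
19^3 ≡ 8 (mod 31)
19^5 ≡ 5 (mod 31)
19^6 ≡ 2 (mod 31)
19^10 ≡ 25 (mod 31)
19^15 ≡ 1 (mod 31) ✓
The smallest such exponent is 15, so the order of 19 is 15.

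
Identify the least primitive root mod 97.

φ(97) = 97 − 1 = 96 = 2^5 · 3.
g is a primitive root iff g^(96/q) ≢ 1 (mod 97) for each prime q ∈ {2, 3}.
g = 2: 2^48 ≡ 1 — hits 1, so not a primitive root.
g = 3: 3^48 ≡ 1 — hits 1, so not a primitive root.
g = 4: 4^48 ≡ 1 — hits 1, so not a primitive root.
g = 5: 5^48 ≡ 96; 5^32 ≡ 35 — none is 1, so 5 is a primitive root.
The smallest primitive root modulo 97 is 5.

5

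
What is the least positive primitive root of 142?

φ(142) = φ(2)·φ(71) = 1·70 = 70 = 2 · 5 · 7.
Test candidates g = 2, 3, … against the prime factors q ∈ {2, 5, 7} of φ(142): g is a generator iff g^(70/q) ≢ 1 for every such q.
g = 2: gcd(2, 142) = 2 > 1, not a unit — skip.
g = 3: 3^35 ≡ 1 — hits 1, so not a primitive root.
g = 4: gcd(4, 142) = 2 > 1, not a unit — skip.
g = 5: 5^35 ≡ 1 — hits 1, so not a primitive root.
g = 6: gcd(6, 142) = 2 > 1, not a unit — skip.
g = 7: 7^35 ≡ 141; 7^14 ≡ 125; 7^10 ≡ 45 — none is 1, so 7 is a primitive root.
So 7 is the smallest generator of (Z/142Z)^×.

7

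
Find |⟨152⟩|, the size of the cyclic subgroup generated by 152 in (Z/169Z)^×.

39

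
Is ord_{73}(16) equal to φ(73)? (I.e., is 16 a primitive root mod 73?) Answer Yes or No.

No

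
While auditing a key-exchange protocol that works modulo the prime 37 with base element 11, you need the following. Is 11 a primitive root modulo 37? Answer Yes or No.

φ(37) = 37 − 1 = 36 = 2^2 · 3^2.
It suffices to check that the order of 11 is not a proper divisor of 36: compute 11^(36/q) for q ∈ {2, 3}.
11^18 ≡ 1 (mod 37)  [q = 2: ≡ 1 ✗]
11^12 ≡ 1 (mod 37)  [q = 3: ≡ 1 ✗]
Since 11^18 ≡ 1, the order of 11 divides 18 < 36, so 11 is not a primitive root.

No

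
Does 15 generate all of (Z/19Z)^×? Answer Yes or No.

φ(19) = 19 − 1 = 18 = 2 · 3^2.
It suffices to check that the order of 15 is not a proper divisor of 18: compute 15^(18/q) for q ∈ {2, 3}.
15^9 ≡ 18 (mod 19)  [q = 2: ≢ 1 ✓]
15^6 ≡ 11 (mod 19)  [q = 3: ≢ 1 ✓]
None equal 1, so ord_19(15) = 18: 15 is a primitive root.

Yes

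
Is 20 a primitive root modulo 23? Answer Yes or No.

φ(23) = 23 − 1 = 22 = 2 · 11.
It suffices to check that the order of 20 is not a proper divisor of 22: compute 20^(22/q) for q ∈ {2, 11}.
20^11 ≡ 22 (mod 23)  [q = 2: ≢ 1 ✓]
20^2 ≡ 9 (mod 23)  [q = 11: ≢ 1 ✓]
Every test exponent gives a nontrivial residue, hence 20 generates the full group.

Yes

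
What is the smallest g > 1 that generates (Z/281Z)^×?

φ(281) = 281 − 1 = 280 = 2^3 · 5 · 7.
Test candidates g = 2, 3, … against the prime factors q ∈ {2, 5, 7} of φ(281): g is a generator iff g^(280/q) ≢ 1 for every such q.
g = 2: 2^140 ≡ 1 — hits 1, so not a primitive root.
g = 3: 3^140 ≡ 280; 3^56 ≡ 86; 3^40 ≡ 249 — none is 1, so 3 is a primitive root.
Hence the least primitive root of 281 is 3.

3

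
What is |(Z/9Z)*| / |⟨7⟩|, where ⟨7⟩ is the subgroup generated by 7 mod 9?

2

Since 7 ∈ (Z/9Z)^×, its order divides φ(9) = φ(3^2) = 3·(3−1) = 6 = 2 · 3.
Divisors of 6: 1, 2, 3, 6.
Evaluate successive powers at the divisors of 6:
7^1 ≡ 7 (mod 9)
7^2 ≡ 4 (mod 9)
7^3 ≡ 1 (mod 9) ✓
The order of 7 is 3, so the subgroup it generates has 3 elements.
[(Z/9Z)^× : ⟨7⟩] = 6/3 = 2.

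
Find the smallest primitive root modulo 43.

φ(43) = 43 − 1 = 42 = 2 · 3 · 7.
Test candidates g = 2, 3, … against the prime factors q ∈ {2, 3, 7} of φ(43): g is a generator iff g^(42/q) ≢ 1 for every such q.
g = 2: 2^21 ≡ 42; 2^14 ≡ 1 — hits 1, so not a primitive root.
g = 3: 3^21 ≡ 42; 3^14 ≡ 36; 3^6 ≡ 41 — none is 1, so 3 is a primitive root.
So 3 is the smallest generator of (Z/43Z)^×.

3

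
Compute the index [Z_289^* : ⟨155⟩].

By Lagrange's theorem, ord_289(155) divides φ(289) = φ(17^2) = 17·(17−1) = 272 = 2^4 · 17.
Divisors of 272: 1, 2, 4, 8, 16, 17, 34, 68, 136, 272.
Compute 155^d (mod 289) for the divisors d until we hit 1:
155^1 ≡ 155
155^2 ≡ 38
155^4 ≡ 288
155^8 ≡ 1
The order of 155 is 8, so the subgroup it generates has 8 elements.
Index = |(Z/289Z)^×| / |⟨155⟩| = 272 / 8 = 34.

34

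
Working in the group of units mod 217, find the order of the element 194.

30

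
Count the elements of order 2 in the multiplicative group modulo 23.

1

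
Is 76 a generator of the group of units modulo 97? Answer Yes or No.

φ(97) = 97 − 1 = 96 = 2^5 · 3.
It suffices to check that the order of 76 is not a proper divisor of 96: compute 76^(96/q) for q ∈ {2, 3}.
76^48 ≡ 96 (mod 97)  [q = 2: ≢ 1 ✓]
76^32 ≡ 61 (mod 97)  [q = 3: ≢ 1 ✓]
All checks pass, so 76 has order 96 and is a primitive root modulo 97.

Yes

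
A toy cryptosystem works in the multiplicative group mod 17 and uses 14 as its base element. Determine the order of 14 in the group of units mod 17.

Since 14 ∈ (Z/17Z)^×, its order divides φ(17) = 17 − 1 = 16 = 2^4.
Divisors of 16: 1, 2, 4, 8, 16.
Compute 14^d (mod 17) for the divisors d until we hit 1:
14^1 ≡ 14 (mod 17)
14^2 ≡ 9 (mod 17)
14^4 ≡ 13 (mod 17)
14^8 ≡ 16 (mod 17)
14^16 ≡ 1 (mod 17) ✓
So ord_17(14) = 16.

16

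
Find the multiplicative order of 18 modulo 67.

Since 18 ∈ (Z/67Z)^×, its order divides φ(67) = 67 − 1 = 66 = 2 · 3 · 11.
Divisors of 66: 1, 2, 3, 6, 11, 22, 33, 66.
Test each divisor d:
18^1 ≡ 18 (mod 67)
18^2 ≡ 56 (mod 67)
18^3 ≡ 3 (mod 67)
18^6 ≡ 9 (mod 67)
18^11 ≡ 38 (mod 67)
18^22 ≡ 37 (mod 67)
18^33 ≡ 66 (mod 67)
18^66 ≡ 1 (mod 67) ✓
The smallest such exponent is 66, so the order of 18 is 66.

66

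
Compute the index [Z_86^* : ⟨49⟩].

The order of 49 must divide φ(86) = φ(2)·φ(43) = 1·42 = 42 = 2 · 3 · 7.
Divisors of 42: 1, 2, 3, 6, 7, 14, 21, 42.
Test each divisor d:
49^1 ≡ 49 (mod 86)
49^2 ≡ 79 (mod 86)
49^3 ≡ 1 (mod 86) ✓
Thus |⟨49⟩| = ord(49) = 3.
The index is φ(86) / ord(49) = 42 / 3 = 14.

14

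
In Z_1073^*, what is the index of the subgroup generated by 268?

ord(268) | φ(1073) = φ(29·37) = (29−1)·(37−1) = 28·36 = 1008 = 2^4 · 3^2 · 7.
Divisors of 1008: 1, 2, 3, 4, 6, 7, 8, 9, 12, 14, 16, 18, 21, 24, 28, 36, 42, 48, 56, 63, 72, 84, 112, 126, 144, 168, 252, 336, 504, 1008.
Test each divisor d:
268^1 ≡ 268 (mod 1073)
268^2 ≡ 1006 (mod 1073)
268^3 ≡ 285 (mod 1073)
268^4 ≡ 197 (mod 1073)
268^6 ≡ 750 (mod 1073)
268^7 ≡ 349 (mod 1073)
268^8 ≡ 181 (mod 1073)
268^9 ≡ 223 (mod 1073)
268^12 ≡ 248 (mod 1073)
268^14 ≡ 552 (mod 1073)
268^16 ≡ 571 (mod 1073)
268^18 ≡ 371 (mod 1073)
268^21 ≡ 581 (mod 1073)
268^24 ≡ 343 (mod 1073)
268^28 ≡ 1045 (mod 1073)
268^36 ≡ 297 (mod 1073)
268^42 ≡ 639 (mod 1073)
268^48 ≡ 692 (mod 1073)
268^56 ≡ 784 (mod 1073)
268^63 ≡ 1 (mod 1073) ✓
Thus |⟨268⟩| = ord(268) = 63.
[(Z/1073Z)^× : ⟨268⟩] = 1008/63 = 16.

16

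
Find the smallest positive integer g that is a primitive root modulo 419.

2

φ(419) = 419 − 1 = 418 = 2 · 11 · 19.
Test candidates g = 2, 3, … against the prime factors q ∈ {2, 11, 19} of φ(419): g is a generator iff g^(418/q) ≢ 1 for every such q.
g = 2: 2^209 ≡ 418; 2^38 ≡ 334; 2^22 ≡ 114 — none is 1, so 2 is a primitive root.
So 2 is the smallest generator of (Z/419Z)^×.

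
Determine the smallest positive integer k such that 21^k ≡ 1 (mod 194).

By Lagrange's theorem, ord_194(21) divides φ(194) = φ(2)·φ(97) = 1·96 = 96 = 2^5 · 3.
Divisors of 96: 1, 2, 3, 4, 6, 8, 12, 16, 24, 32, 48, 96.
Test each divisor d:
21^1 ≡ 21
21^2 ≡ 53
21^3 ≡ 143
21^4 ≡ 93
21^6 ≡ 79
21^8 ≡ 113
21^12 ≡ 33
21^16 ≡ 159
21^24 ≡ 119
21^32 ≡ 61
21^48 ≡ 193
21^96 ≡ 1
Therefore the multiplicative order of 21 modulo 194 is 96.

96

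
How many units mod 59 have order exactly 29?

28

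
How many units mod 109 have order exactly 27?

18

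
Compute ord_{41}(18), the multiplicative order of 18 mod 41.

5

ord(18) | φ(41) = 41 − 1 = 40 = 2^3 · 5.
Divisors of 40: 1, 2, 4, 5, 8, 10, 20, 40.
Check 18^d mod 41 for each divisor in increasing order:
18^1 ≡ 18 (mod 41)
18^2 ≡ 37 (mod 41)
18^4 ≡ 16 (mod 41)
18^5 ≡ 1 (mod 41) ✓
So ord_41(18) = 5.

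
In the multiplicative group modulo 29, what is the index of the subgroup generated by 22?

2

ord(22) | φ(29) = 29 − 1 = 28 = 2^2 · 7.
Divisors of 28: 1, 2, 4, 7, 14, 28.
Evaluate successive powers at the divisors of 28:
22^1 ≡ 22
22^2 ≡ 20
22^4 ≡ 23
22^7 ≡ 28
22^14 ≡ 1
So ord_29(22) = 14, hence |⟨22⟩| = 14.
Index = |(Z/29Z)^×| / |⟨22⟩| = 28 / 14 = 2.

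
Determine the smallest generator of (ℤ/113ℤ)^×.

φ(113) = 113 − 1 = 112 = 2^4 · 7.
Test candidates g = 2, 3, … against the prime factors q ∈ {2, 7} of φ(113): g is a generator iff g^(112/q) ≢ 1 for every such q.
g = 2: 2^56 ≡ 1 — hits 1, so not a primitive root.
g = 3: 3^56 ≡ 112; 3^16 ≡ 49 — none is 1, so 3 is a primitive root.
So 3 is the smallest generator of (Z/113Z)^×.

3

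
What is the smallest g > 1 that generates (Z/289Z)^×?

3

φ(289) = φ(17^2) = 17·(17−1) = 272 = 2^4 · 17.
g is a primitive root iff g^(272/q) ≢ 1 (mod 289) for each prime q ∈ {2, 17}.
g = 2: 2^136 ≡ 1 — hits 1, so not a primitive root.
g = 3: 3^136 ≡ 288; 3^16 ≡ 171 — none is 1, so 3 is a primitive root.
Hence the least primitive root of 289 is 3.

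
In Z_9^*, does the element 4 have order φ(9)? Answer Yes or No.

No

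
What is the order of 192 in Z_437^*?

The order of 192 must divide φ(437) = φ(19·23) = (19−1)·(23−1) = 18·22 = 396 = 2^2 · 3^2 · 11.
Divisors of 396: 1, 2, 3, 4, 6, 9, 11, 12, 18, 22, 33, 36, 44, 66, 99, 132, 198, 396.
Compute 192^d (mod 437) for the divisors d until we hit 1:
192^1 ≡ 192 (mod 437)
192^2 ≡ 156 (mod 437)
192^3 ≡ 236 (mod 437)
192^4 ≡ 301 (mod 437)
192^6 ≡ 197 (mod 437)
192^9 ≡ 170 (mod 437)
192^11 ≡ 300 (mod 437)
192^12 ≡ 353 (mod 437)
192^18 ≡ 58 (mod 437)
192^22 ≡ 415 (mod 437)
192^33 ≡ 392 (mod 437)
192^36 ≡ 305 (mod 437)
192^44 ≡ 47 (mod 437)
192^66 ≡ 277 (mod 437)
192^99 ≡ 208 (mod 437)
192^132 ≡ 254 (mod 437)
192^198 ≡ 1 (mod 437) ✓
Therefore the multiplicative order of 192 modulo 437 is 198.

198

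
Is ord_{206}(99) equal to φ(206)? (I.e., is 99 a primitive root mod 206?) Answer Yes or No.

φ(206) = φ(2)·φ(103) = 1·102 = 102 = 2 · 3 · 17.
An element g generates (Z/206Z)^× iff g^(102/q) ≢ 1 (mod 206) for each prime q ∈ {2, 3, 17}.
99^51 ≡ 205 (mod 206)  [q = 2: ≢ 1 ✓]
99^34 ≡ 159 (mod 206)  [q = 3: ≢ 1 ✓]
99^6 ≡ 79 (mod 206)  [q = 17: ≢ 1 ✓]
Every test exponent gives a nontrivial residue, hence 99 generates the full group.

Yes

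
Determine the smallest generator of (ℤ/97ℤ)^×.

5

φ(97) = 97 − 1 = 96 = 2^5 · 3.
g is a primitive root iff g^(96/q) ≢ 1 (mod 97) for each prime q ∈ {2, 3}.
g = 2: 2^48 ≡ 1 — hits 1, so not a primitive root.
g = 3: 3^48 ≡ 1 — hits 1, so not a primitive root.
g = 4: 4^48 ≡ 1 — hits 1, so not a primitive root.
g = 5: 5^48 ≡ 96; 5^32 ≡ 35 — none is 1, so 5 is a primitive root.
Hence the least primitive root of 97 is 5.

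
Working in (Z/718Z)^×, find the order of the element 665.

179

ord(665) | φ(718) = φ(2)·φ(359) = 1·358 = 358 = 2 · 179.
Divisors of 358: 1, 2, 179, 358.
Evaluate successive powers at the divisors of 358:
665^1 ≡ 665 (mod 718)
665^2 ≡ 655 (mod 718)
665^179 ≡ 1 (mod 718) ✓
Hence ord(665) = 179.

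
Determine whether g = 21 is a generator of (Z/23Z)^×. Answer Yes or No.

Yes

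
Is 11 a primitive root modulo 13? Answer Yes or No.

φ(13) = 13 − 1 = 12 = 2^2 · 3.
It suffices to check that the order of 11 is not a proper divisor of 12: compute 11^(12/q) for q ∈ {2, 3}.
11^6 ≡ 12 (mod 13)  [q = 2: ≢ 1 ✓]
11^4 ≡ 3 (mod 13)  [q = 3: ≢ 1 ✓]
Every test exponent gives a nontrivial residue, hence 11 generates the full group.

Yes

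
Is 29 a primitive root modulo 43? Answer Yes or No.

φ(43) = 43 − 1 = 42 = 2 · 3 · 7.
Test 29^(42/q) mod 43 for each prime factor q of 42:
29^21 ≡ 42 (mod 43)  [q = 2: ≢ 1 ✓]
29^14 ≡ 6 (mod 43)  [q = 3: ≢ 1 ✓]
29^6 ≡ 21 (mod 43)  [q = 7: ≢ 1 ✓]
All checks pass, so 29 has order 42 and is a primitive root modulo 43.

Yes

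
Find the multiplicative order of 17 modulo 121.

110

By Lagrange's theorem, ord_121(17) divides φ(121) = φ(11^2) = 11·(11−1) = 110 = 2 · 5 · 11.
Divisors of 110: 1, 2, 5, 10, 11, 22, 55, 110.
Compute 17^d (mod 121) for the divisors d until we hit 1:
17^1 ≡ 17
17^2 ≡ 47
17^5 ≡ 43
17^10 ≡ 34
17^11 ≡ 94
17^22 ≡ 3
17^55 ≡ 120
17^110 ≡ 1
So ord_121(17) = 110.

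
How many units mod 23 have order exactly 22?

φ(23) = 23 − 1 = 22 = 2 · 11.
Since (Z/23Z)^× is cyclic of order 22, the number of elements of order d is φ(d) when d | 22 and 0 otherwise.
22 = 2 · 11 divides 22, and φ(22) = 10.

10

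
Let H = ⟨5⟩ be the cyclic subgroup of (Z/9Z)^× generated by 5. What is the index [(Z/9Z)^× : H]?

By Lagrange's theorem, ord_9(5) divides φ(9) = φ(3^2) = 3·(3−1) = 6 = 2 · 3.
Divisors of 6: 1, 2, 3, 6.
Compute 5^d (mod 9) for the divisors d until we hit 1:
5^1 ≡ 5 (mod 9)
5^2 ≡ 7 (mod 9)
5^3 ≡ 8 (mod 9)
5^6 ≡ 1 (mod 9) ✓
The order of 5 is 6, so the subgroup it generates has 6 elements.
Index = |(Z/9Z)^×| / |⟨5⟩| = 6 / 6 = 1.

1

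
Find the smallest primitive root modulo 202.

φ(202) = φ(2)·φ(101) = 1·100 = 100 = 2^2 · 5^2.
g is a primitive root iff g^(100/q) ≢ 1 (mod 202) for each prime q ∈ {2, 5}.
g = 2: gcd(2, 202) = 2 > 1, not a unit — skip.
g = 3: 3^50 ≡ 201; 3^20 ≡ 185 — none is 1, so 3 is a primitive root.
The smallest primitive root modulo 202 is 3.

3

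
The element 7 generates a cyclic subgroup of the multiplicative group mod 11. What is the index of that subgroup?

1

Since 7 ∈ (Z/11Z)^×, its order divides φ(11) = 11 − 1 = 10 = 2 · 5.
Divisors of 10: 1, 2, 5, 10.
Check 7^d mod 11 for each divisor in increasing order:
7^1 ≡ 7
7^2 ≡ 5
7^5 ≡ 10
7^10 ≡ 1
Thus |⟨7⟩| = ord(7) = 10.
Index = |(Z/11Z)^×| / |⟨7⟩| = 10 / 10 = 1.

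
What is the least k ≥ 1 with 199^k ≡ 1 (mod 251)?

250

The order of 199 must divide φ(251) = 251 − 1 = 250 = 2 · 5^3.
Divisors of 250: 1, 2, 5, 10, 25, 50, 125, 250.
Check 199^d mod 251 for each divisor in increasing order:
199^1 ≡ 199 (mod 251)
199^2 ≡ 194 (mod 251)
199^5 ≡ 226 (mod 251)
199^10 ≡ 123 (mod 251)
199^25 ≡ 32 (mod 251)
199^50 ≡ 20 (mod 251)
199^125 ≡ 250 (mod 251)
199^250 ≡ 1 (mod 251) ✓
The smallest such exponent is 250, so the order of 199 is 250.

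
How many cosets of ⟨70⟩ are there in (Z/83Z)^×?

2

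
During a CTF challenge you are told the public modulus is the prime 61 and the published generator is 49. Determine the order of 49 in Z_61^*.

30

ord(49) | φ(61) = 61 − 1 = 60 = 2^2 · 3 · 5.
Divisors of 60: 1, 2, 3, 4, 5, 6, 10, 12, 15, 20, 30, 60.
Check 49^d mod 61 for each divisor in increasing order:
49^1 ≡ 49
49^2 ≡ 22
49^3 ≡ 41
49^4 ≡ 57
49^5 ≡ 48
49^6 ≡ 34
49^10 ≡ 47
49^12 ≡ 58
49^15 ≡ 60
49^20 ≡ 13
49^30 ≡ 1
Therefore the multiplicative order of 49 modulo 61 is 30.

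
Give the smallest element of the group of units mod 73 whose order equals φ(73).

5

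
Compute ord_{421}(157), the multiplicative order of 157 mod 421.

140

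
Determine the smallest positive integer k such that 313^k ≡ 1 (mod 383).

191

Since 313 ∈ (Z/383Z)^×, its order divides φ(383) = 383 − 1 = 382 = 2 · 191.
Divisors of 382: 1, 2, 191, 382.
Evaluate successive powers at the divisors of 382:
313^1 ≡ 313
313^2 ≡ 304
313^191 ≡ 1
Hence ord(313) = 191.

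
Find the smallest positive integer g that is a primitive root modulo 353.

3

φ(353) = 353 − 1 = 352 = 2^5 · 11.
Test candidates g = 2, 3, … against the prime factors q ∈ {2, 11} of φ(353): g is a generator iff g^(352/q) ≢ 1 for every such q.
g = 2: 2^176 ≡ 1 — hits 1, so not a primitive root.
g = 3: 3^176 ≡ 352; 3^32 ≡ 140 — none is 1, so 3 is a primitive root.
So 3 is the smallest generator of (Z/353Z)^×.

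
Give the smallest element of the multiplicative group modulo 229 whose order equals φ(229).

φ(229) = 229 − 1 = 228 = 2^2 · 3 · 19.
g is a primitive root iff g^(228/q) ≢ 1 (mod 229) for each prime q ∈ {2, 3, 19}.
g = 2: 2^114 ≡ 228; 2^76 ≡ 1 — hits 1, so not a primitive root.
g = 3: 3^114 ≡ 1 — hits 1, so not a primitive root.
g = 4: 4^114 ≡ 1 — hits 1, so not a primitive root.
g = 5: 5^114 ≡ 1 — hits 1, so not a primitive root.
g = 6: 6^114 ≡ 228; 6^76 ≡ 134; 6^12 ≡ 165 — none is 1, so 6 is a primitive root.
Hence the least primitive root of 229 is 6.

6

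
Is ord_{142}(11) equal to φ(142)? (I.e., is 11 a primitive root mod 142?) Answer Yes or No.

φ(142) = φ(2)·φ(71) = 1·70 = 70 = 2 · 5 · 7.
It suffices to check that the order of 11 is not a proper divisor of 70: compute 11^(70/q) for q ∈ {2, 5, 7}.
11^35 ≡ 141 (mod 142)  [q = 2: ≢ 1 ✓]
11^14 ≡ 125 (mod 142)  [q = 5: ≢ 1 ✓]
11^10 ≡ 103 (mod 142)  [q = 7: ≢ 1 ✓]
Every test exponent gives a nontrivial residue, hence 11 generates the full group.

Yes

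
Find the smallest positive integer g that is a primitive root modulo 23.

φ(23) = 23 − 1 = 22 = 2 · 11.
Test candidates g = 2, 3, … against the prime factors q ∈ {2, 11} of φ(23): g is a generator iff g^(22/q) ≢ 1 for every such q.
g = 2: 2^11 ≡ 1 — hits 1, so not a primitive root.
g = 3: 3^11 ≡ 1 — hits 1, so not a primitive root.
g = 4: 4^11 ≡ 1 — hits 1, so not a primitive root.
g = 5: 5^11 ≡ 22; 5^2 ≡ 2 — none is 1, so 5 is a primitive root.
Hence the least primitive root of 23 is 5.

5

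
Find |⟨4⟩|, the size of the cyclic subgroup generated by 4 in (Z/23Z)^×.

11

The order of 4 must divide φ(23) = 23 − 1 = 22 = 2 · 11.
Divisors of 22: 1, 2, 11, 22.
Compute 4^d (mod 23) for the divisors d until we hit 1:
4^1 ≡ 4
4^2 ≡ 16
4^11 ≡ 1
The smallest such exponent is 11, so the order of 4 is 11.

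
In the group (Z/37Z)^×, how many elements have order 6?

φ(37) = 37 − 1 = 36 = 2^2 · 3^2.
(Z/37Z)^× is cyclic (|G| = 36); a cyclic group of order m has exactly φ(d) elements of each order d | m, and none otherwise.
6 = 2 · 3 divides 36, and φ(6) = 2.

2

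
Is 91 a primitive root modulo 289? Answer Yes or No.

Yes

φ(289) = φ(17^2) = 17·(17−1) = 272 = 2^4 · 17.
91 is a primitive root mod 289 iff 91^(φ(289)/q) ≢ 1 for every prime q | φ(289), i.e. q ∈ {2, 17}.
91^136 ≡ 288 (mod 289)  [q = 2: ≢ 1 ✓]
91^16 ≡ 137 (mod 289)  [q = 17: ≢ 1 ✓]
Every test exponent gives a nontrivial residue, hence 91 generates the full group.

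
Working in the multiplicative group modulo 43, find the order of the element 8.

14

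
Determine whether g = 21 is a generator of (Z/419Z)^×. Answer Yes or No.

No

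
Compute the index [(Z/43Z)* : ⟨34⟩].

ord(34) | φ(43) = 43 − 1 = 42 = 2 · 3 · 7.
Divisors of 42: 1, 2, 3, 6, 7, 14, 21, 42.
Compute 34^d (mod 43) for the divisors d until we hit 1:
34^1 ≡ 34 (mod 43)
34^2 ≡ 38 (mod 43)
34^3 ≡ 2 (mod 43)
34^6 ≡ 4 (mod 43)
34^7 ≡ 7 (mod 43)
34^14 ≡ 6 (mod 43)
34^21 ≡ 42 (mod 43)
34^42 ≡ 1 (mod 43) ✓
So ord_43(34) = 42, hence |⟨34⟩| = 42.
The index is φ(43) / ord(34) = 42 / 42 = 1.

1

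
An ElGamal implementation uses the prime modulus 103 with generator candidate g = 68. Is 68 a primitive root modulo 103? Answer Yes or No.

No

φ(103) = 103 − 1 = 102 = 2 · 3 · 17.
It suffices to check that the order of 68 is not a proper divisor of 102: compute 68^(102/q) for q ∈ {2, 3, 17}.
68^51 ≡ 1 (mod 103)  [q = 2: ≡ 1 ✗]
68^34 ≡ 46 (mod 103)  [q = 3: ≢ 1 ✓]
68^6 ≡ 8 (mod 103)  [q = 17: ≢ 1 ✓]
The check at q = 2 fails, so 68 generates a proper subgroup.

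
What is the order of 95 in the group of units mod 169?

78

The order of 95 must divide φ(169) = φ(13^2) = 13·(13−1) = 156 = 2^2 · 3 · 13.
Divisors of 156: 1, 2, 3, 4, 6, 12, 13, 26, 39, 52, 78, 156.
Check 95^d mod 169 for each divisor in increasing order:
95^1 ≡ 95 (mod 169)
95^2 ≡ 68 (mod 169)
95^3 ≡ 38 (mod 169)
95^4 ≡ 61 (mod 169)
95^6 ≡ 92 (mod 169)
95^12 ≡ 14 (mod 169)
95^13 ≡ 147 (mod 169)
95^26 ≡ 146 (mod 169)
95^39 ≡ 168 (mod 169)
95^52 ≡ 22 (mod 169)
95^78 ≡ 1 (mod 169) ✓
Hence ord(95) = 78.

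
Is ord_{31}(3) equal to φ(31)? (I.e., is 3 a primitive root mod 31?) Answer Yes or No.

Yes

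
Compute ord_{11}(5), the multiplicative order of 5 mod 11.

The order of 5 must divide φ(11) = 11 − 1 = 10 = 2 · 5.
Divisors of 10: 1, 2, 5, 10.
Test each divisor d:
5^1 ≡ 5 (mod 11)
5^2 ≡ 3 (mod 11)
5^5 ≡ 1 (mod 11) ✓
Therefore the multiplicative order of 5 modulo 11 is 5.

5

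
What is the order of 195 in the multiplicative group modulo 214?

106

Since 195 ∈ (Z/214Z)^×, its order divides φ(214) = φ(2)·φ(107) = 1·106 = 106 = 2 · 53.
Divisors of 106: 1, 2, 53, 106.
Check 195^d mod 214 for each divisor in increasing order:
195^1 ≡ 195
195^2 ≡ 147
195^53 ≡ 213
195^106 ≡ 1
So ord_214(195) = 106.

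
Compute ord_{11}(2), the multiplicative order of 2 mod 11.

By Lagrange's theorem, ord_11(2) divides φ(11) = 11 − 1 = 10 = 2 · 5.
Divisors of 10: 1, 2, 5, 10.
Evaluate successive powers at the divisors of 10:
2^1 ≡ 2
2^2 ≡ 4
2^5 ≡ 10
2^10 ≡ 1
So ord_11(2) = 10.

10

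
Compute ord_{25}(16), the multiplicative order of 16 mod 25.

By Lagrange's theorem, ord_25(16) divides φ(25) = φ(5^2) = 5·(5−1) = 20 = 2^2 · 5.
Divisors of 20: 1, 2, 4, 5, 10, 20.
Test each divisor d:
16^1 ≡ 16 (mod 25)
16^2 ≡ 6 (mod 25)
16^4 ≡ 11 (mod 25)
16^5 ≡ 1 (mod 25) ✓
Therefore the multiplicative order of 16 modulo 25 is 5.

5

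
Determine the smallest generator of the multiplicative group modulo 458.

7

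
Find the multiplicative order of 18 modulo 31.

15

The order of 18 must divide φ(31) = 31 − 1 = 30 = 2 · 3 · 5.
Divisors of 30: 1, 2, 3, 5, 6, 10, 15, 30.
Compute 18^d (mod 31) for the divisors d until we hit 1:
18^1 ≡ 18
18^2 ≡ 14
18^3 ≡ 4
18^5 ≡ 25
18^6 ≡ 16
18^10 ≡ 5
18^15 ≡ 1
Therefore the multiplicative order of 18 modulo 31 is 15.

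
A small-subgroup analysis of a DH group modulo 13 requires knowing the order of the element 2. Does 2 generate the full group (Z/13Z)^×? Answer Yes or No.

φ(13) = 13 − 1 = 12 = 2^2 · 3.
Test 2^(12/q) mod 13 for each prime factor q of 12:
2^6 ≡ 12 (mod 13)  [q = 2: ≢ 1 ✓]
2^4 ≡ 3 (mod 13)  [q = 3: ≢ 1 ✓]
None equal 1, so ord_13(2) = 12: 2 is a primitive root.

Yes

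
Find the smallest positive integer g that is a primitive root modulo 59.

φ(59) = 59 − 1 = 58 = 2 · 29.
Test candidates g = 2, 3, … against the prime factors q ∈ {2, 29} of φ(59): g is a generator iff g^(58/q) ≢ 1 for every such q.
g = 2: 2^29 ≡ 58; 2^2 ≡ 4 — none is 1, so 2 is a primitive root.
So 2 is the smallest generator of (Z/59Z)^×.

2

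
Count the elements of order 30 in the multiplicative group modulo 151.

φ(151) = 151 − 1 = 150 = 2 · 3 · 5^2.
In a cyclic group of order 150, there are φ(d) elements of order d for each divisor d of 150, and zero for non-divisors.
30 = 2 · 3 · 5 divides 150, and φ(30) = 8.

8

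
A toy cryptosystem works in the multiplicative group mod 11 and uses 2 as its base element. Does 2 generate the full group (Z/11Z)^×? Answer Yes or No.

Yes

φ(11) = 11 − 1 = 10 = 2 · 5.
An element g generates (Z/11Z)^× iff g^(10/q) ≢ 1 (mod 11) for each prime q ∈ {2, 5}.
2^5 ≡ 10 (mod 11)  [q = 2: ≢ 1 ✓]
2^2 ≡ 4 (mod 11)  [q = 5: ≢ 1 ✓]
None equal 1, so ord_11(2) = 10: 2 is a primitive root.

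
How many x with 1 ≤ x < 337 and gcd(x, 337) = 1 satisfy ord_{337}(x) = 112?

48

φ(337) = 337 − 1 = 336 = 2^4 · 3 · 7.
Since (Z/337Z)^× is cyclic of order 336, the number of elements of order d is φ(d) when d | 336 and 0 otherwise.
112 = 2^4 · 7 divides 336, and φ(112) = 48.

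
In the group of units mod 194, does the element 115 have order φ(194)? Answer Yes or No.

No

φ(194) = φ(2)·φ(97) = 1·96 = 96 = 2^5 · 3.
115 is a primitive root mod 194 iff 115^(φ(194)/q) ≢ 1 for every prime q | φ(194), i.e. q ∈ {2, 3}.
115^48 ≡ 1 (mod 194)  [q = 2: ≡ 1 ✗]
115^32 ≡ 1 (mod 194)  [q = 3: ≡ 1 ✗]
Since 115^48 ≡ 1, the order of 115 divides 48 < 96, so 115 is not a primitive root.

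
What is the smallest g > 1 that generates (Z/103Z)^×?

φ(103) = 103 − 1 = 102 = 2 · 3 · 17.
g is a primitive root iff g^(102/q) ≢ 1 (mod 103) for each prime q ∈ {2, 3, 17}.
g = 2: 2^51 ≡ 1 — hits 1, so not a primitive root.
g = 3: 3^51 ≡ 102; 3^34 ≡ 1 — hits 1, so not a primitive root.
g = 4: 4^51 ≡ 1 — hits 1, so not a primitive root.
g = 5: 5^51 ≡ 102; 5^34 ≡ 56; 5^6 ≡ 72 — none is 1, so 5 is a primitive root.
Hence the least primitive root of 103 is 5.

5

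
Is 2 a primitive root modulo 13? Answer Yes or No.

Yes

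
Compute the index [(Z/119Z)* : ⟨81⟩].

ord(81) | φ(119) = φ(7·17) = (7−1)·(17−1) = 6·16 = 96 = 2^5 · 3.
Divisors of 96: 1, 2, 3, 4, 6, 8, 12, 16, 24, 32, 48, 96.
Compute 81^d (mod 119) for the divisors d until we hit 1:
81^1 ≡ 81 (mod 119)
81^2 ≡ 16 (mod 119)
81^3 ≡ 106 (mod 119)
81^4 ≡ 18 (mod 119)
81^6 ≡ 50 (mod 119)
81^8 ≡ 86 (mod 119)
81^12 ≡ 1 (mod 119) ✓
The order of 81 is 12, so the subgroup it generates has 12 elements.
[(Z/119Z)^× : ⟨81⟩] = 96/12 = 8.

8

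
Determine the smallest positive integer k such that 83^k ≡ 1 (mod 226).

14

Since 83 ∈ (Z/226Z)^×, its order divides φ(226) = φ(2)·φ(113) = 1·112 = 112 = 2^4 · 7.
Divisors of 112: 1, 2, 4, 7, 8, 14, 16, 28, 56, 112.
Compute 83^d (mod 226) for the divisors d until we hit 1:
83^1 ≡ 83
83^2 ≡ 109
83^4 ≡ 129
83^7 ≡ 225
83^8 ≡ 143
83^14 ≡ 1
Hence ord(83) = 14.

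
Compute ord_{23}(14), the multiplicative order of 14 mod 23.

ord(14) | φ(23) = 23 − 1 = 22 = 2 · 11.
Divisors of 22: 1, 2, 11, 22.
Check 14^d mod 23 for each divisor in increasing order:
14^1 ≡ 14 (mod 23)
14^2 ≡ 12 (mod 23)
14^11 ≡ 22 (mod 23)
14^22 ≡ 1 (mod 23) ✓
Therefore the multiplicative order of 14 modulo 23 is 22.

22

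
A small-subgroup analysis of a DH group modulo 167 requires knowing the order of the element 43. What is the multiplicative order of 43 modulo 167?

By Lagrange's theorem, ord_167(43) divides φ(167) = 167 − 1 = 166 = 2 · 83.
Divisors of 166: 1, 2, 83, 166.
Compute 43^d (mod 167) for the divisors d until we hit 1:
43^1 ≡ 43 (mod 167)
43^2 ≡ 12 (mod 167)
43^83 ≡ 166 (mod 167)
43^166 ≡ 1 (mod 167) ✓
So ord_167(43) = 166.

166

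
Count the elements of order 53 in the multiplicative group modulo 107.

52

φ(107) = 107 − 1 = 106 = 2 · 53.
(Z/107Z)^× is cyclic (|G| = 106); a cyclic group of order m has exactly φ(d) elements of each order d | m, and none otherwise.
53 | 106, and φ(53) = 53 − 1 = 52.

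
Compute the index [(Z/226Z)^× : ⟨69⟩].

14

Since 69 ∈ (Z/226Z)^×, its order divides φ(226) = φ(2)·φ(113) = 1·112 = 112 = 2^4 · 7.
Divisors of 112: 1, 2, 4, 7, 8, 14, 16, 28, 56, 112.
Check 69^d mod 226 for each divisor in increasing order:
69^1 ≡ 69
69^2 ≡ 15
69^4 ≡ 225
69^7 ≡ 95
69^8 ≡ 1
The order of 69 is 8, so the subgroup it generates has 8 elements.
The index is φ(226) / ord(69) = 112 / 8 = 14.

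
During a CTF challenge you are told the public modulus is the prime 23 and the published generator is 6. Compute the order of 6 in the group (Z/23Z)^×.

11

By Lagrange's theorem, ord_23(6) divides φ(23) = 23 − 1 = 22 = 2 · 11.
Divisors of 22: 1, 2, 11, 22.
Test each divisor d:
6^1 ≡ 6 (mod 23)
6^2 ≡ 13 (mod 23)
6^11 ≡ 1 (mod 23) ✓
So ord_23(6) = 11.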